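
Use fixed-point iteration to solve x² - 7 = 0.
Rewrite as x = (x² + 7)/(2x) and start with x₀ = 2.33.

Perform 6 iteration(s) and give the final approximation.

Equation: x² - 7 = 0
Fixed-point form: x = (x² + 7)/(2x)
x₀ = 2.33

x_1 = g(2.330000) = 2.667146
x_2 = g(2.667146) = 2.645837
x_3 = g(2.645837) = 2.645751
x_4 = g(2.645751) = 2.645751
x_5 = g(2.645751) = 2.645751
x_6 = g(2.645751) = 2.645751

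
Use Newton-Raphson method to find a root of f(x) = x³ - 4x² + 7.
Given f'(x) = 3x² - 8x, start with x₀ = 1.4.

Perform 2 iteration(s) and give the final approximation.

f(x) = x³ - 4x² + 7
f'(x) = 3x² - 8x
x₀ = 1.4

Newton-Raphson formula: x_{n+1} = x_n - f(x_n)/f'(x_n)

Iteration 1:
  f(1.400000) = 1.904000
  f'(1.400000) = -5.320000
  x_1 = 1.400000 - 1.904000/(-5.320000) = 1.757895
Iteration 2:
  f(1.757895) = 0.071460
  f'(1.757895) = -4.792576
  x_2 = 1.757895 - 0.071460/(-4.792576) = 1.772805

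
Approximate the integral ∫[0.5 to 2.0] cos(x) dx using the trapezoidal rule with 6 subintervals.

f(x) = cos(x)
a = 0.5, b = 2.0, n = 6
h = (b - a)/n = 0.250000

Trapezoidal rule: (h/2)[f(x₀) + 2f(x₁) + 2f(x₂) + ... + f(xₙ)]

x_0 = 0.5000, f(x_0) = 0.877583, coefficient = 1
x_1 = 0.7500, f(x_1) = 0.731689, coefficient = 2
x_2 = 1.0000, f(x_2) = 0.540302, coefficient = 2
x_3 = 1.2500, f(x_3) = 0.315322, coefficient = 2
x_4 = 1.5000, f(x_4) = 0.070737, coefficient = 2
x_5 = 1.7500, f(x_5) = -0.178246, coefficient = 2
x_6 = 2.0000, f(x_6) = -0.416147, coefficient = 1

I ≈ (0.250000/2) × 3.421045 = 0.427631
Exact value: 0.429872
Error: 0.002241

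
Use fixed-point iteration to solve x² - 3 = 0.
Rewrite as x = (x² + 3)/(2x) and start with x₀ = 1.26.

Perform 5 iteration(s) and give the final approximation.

Equation: x² - 3 = 0
Fixed-point form: x = (x² + 3)/(2x)
x₀ = 1.26

x_1 = g(1.260000) = 1.820476
x_2 = g(1.820476) = 1.734198
x_3 = g(1.734198) = 1.732052
x_4 = g(1.732052) = 1.732051
x_5 = g(1.732051) = 1.732051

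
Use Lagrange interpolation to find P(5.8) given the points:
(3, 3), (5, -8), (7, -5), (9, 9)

Lagrange interpolation formula:
P(x) = Σ yᵢ × Lᵢ(x)
where Lᵢ(x) = Π_{j≠i} (x - xⱼ)/(xᵢ - xⱼ)

L_0(5.8) = (5.8 - 5)/(3 - 5) × (5.8 - 7)/(3 - 7) × (5.8 - 9)/(3 - 9) = -0.064000
L_1(5.8) = (5.8 - 3)/(5 - 3) × (5.8 - 7)/(5 - 7) × (5.8 - 9)/(5 - 9) = 0.672000
L_2(5.8) = (5.8 - 3)/(7 - 3) × (5.8 - 5)/(7 - 5) × (5.8 - 9)/(7 - 9) = 0.448000
L_3(5.8) = (5.8 - 3)/(9 - 3) × (5.8 - 5)/(9 - 5) × (5.8 - 7)/(9 - 7) = -0.056000

P(5.8) = 3×L_0(5.8) + (-8)×L_1(5.8) + (-5)×L_2(5.8) + 9×L_3(5.8)
P(5.8) = -8.312000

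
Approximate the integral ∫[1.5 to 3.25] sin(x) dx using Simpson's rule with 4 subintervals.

f(x) = sin(x)
a = 1.5, b = 3.25, n = 4
h = (b - a)/n = 0.437500

Simpson's rule: (h/3)[f(x₀) + 4f(x₁) + 2f(x₂) + ... + f(xₙ)]

x_0 = 1.5000, f(x_0) = 0.997495, coefficient = 1
x_1 = 1.9375, f(x_1) = 0.933514, coefficient = 4
x_2 = 2.3750, f(x_2) = 0.693685, coefficient = 2
x_3 = 2.8125, f(x_3) = 0.323185, coefficient = 4
x_4 = 3.2500, f(x_4) = -0.108195, coefficient = 1

I ≈ (0.437500/3) × 7.303465 = 1.065089
Exact value: 1.064867
Error: 0.000222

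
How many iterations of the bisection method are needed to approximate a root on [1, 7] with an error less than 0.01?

We need (b-a)/2^n ≤ 0.01
(7 - 1)/2^n ≤ 0.01
6/2^n ≤ 0.01
2^n ≥ 600
n ≥ log₂(600) = 9.23
n ≥ 10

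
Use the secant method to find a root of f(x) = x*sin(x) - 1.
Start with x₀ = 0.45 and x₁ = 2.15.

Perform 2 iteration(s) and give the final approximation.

f(x) = x*sin(x) - 1
x₀ = 0.45, x₁ = 2.15

Secant formula: x_{n+1} = x_n - f(x_n)(x_n - x_{n-1})/(f(x_n) - f(x_{n-1}))

Iteration 1:
  f(0.450000) = -0.804266
  f(2.150000) = 0.799332
  x_2 = 2.150000 - 0.799332×(2.150000 - 0.450000)/(0.799332 - (-0.804266))
       = 1.302615
Iteration 2:
  f(2.150000) = 0.799332
  f(1.302615) = 0.256052
  x_3 = 1.302615 - 0.256052×(1.302615 - 2.150000)/(0.256052 - 0.799332)
       = 0.903236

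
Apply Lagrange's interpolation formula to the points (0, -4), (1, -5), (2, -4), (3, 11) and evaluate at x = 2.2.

Lagrange interpolation formula:
P(x) = Σ yᵢ × Lᵢ(x)
where Lᵢ(x) = Π_{j≠i} (x - xⱼ)/(xᵢ - xⱼ)

L_0(2.2) = (2.2 - 1)/(0 - 1) × (2.2 - 2)/(0 - 2) × (2.2 - 3)/(0 - 3) = 0.032000
L_1(2.2) = (2.2 - 0)/(1 - 0) × (2.2 - 2)/(1 - 2) × (2.2 - 3)/(1 - 3) = -0.176000
L_2(2.2) = (2.2 - 0)/(2 - 0) × (2.2 - 1)/(2 - 1) × (2.2 - 3)/(2 - 3) = 1.056000
L_3(2.2) = (2.2 - 0)/(3 - 0) × (2.2 - 1)/(3 - 1) × (2.2 - 2)/(3 - 2) = 0.088000

P(2.2) = (-4)×L_0(2.2) + (-5)×L_1(2.2) + (-4)×L_2(2.2) + 11×L_3(2.2)
P(2.2) = -2.504000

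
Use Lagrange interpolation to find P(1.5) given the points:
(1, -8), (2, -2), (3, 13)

Lagrange interpolation formula:
P(x) = Σ yᵢ × Lᵢ(x)
where Lᵢ(x) = Π_{j≠i} (x - xⱼ)/(xᵢ - xⱼ)

L_0(1.5) = (1.5 - 2)/(1 - 2) × (1.5 - 3)/(1 - 3) = 0.375000
L_1(1.5) = (1.5 - 1)/(2 - 1) × (1.5 - 3)/(2 - 3) = 0.750000
L_2(1.5) = (1.5 - 1)/(3 - 1) × (1.5 - 2)/(3 - 2) = -0.125000

P(1.5) = (-8)×L_0(1.5) + (-2)×L_1(1.5) + 13×L_2(1.5)
P(1.5) = -6.125000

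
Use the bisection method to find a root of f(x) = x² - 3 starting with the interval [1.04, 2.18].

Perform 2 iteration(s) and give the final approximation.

f(x) = x² - 3
Initial interval: [1.04, 2.18]

Iteration 1:
  c_1 = (1.040000 + 2.180000)/2 = 1.610000
  f(c_1) = f(1.610000) = -0.407900
  f(a) × f(c) ≥ 0, new interval: [1.610000, 2.180000]
Iteration 2:
  c_2 = (1.610000 + 2.180000)/2 = 1.895000
  f(c_2) = f(1.895000) = 0.591025
  f(a) × f(c) < 0, new interval: [1.610000, 1.895000]

After 2 iteration(s), the approximation is c_2 = 1.895000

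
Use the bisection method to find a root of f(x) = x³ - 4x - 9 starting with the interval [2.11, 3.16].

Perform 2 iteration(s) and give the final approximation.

f(x) = x³ - 4x - 9
Initial interval: [2.11, 3.16]

Iteration 1:
  c_1 = (2.110000 + 3.160000)/2 = 2.635000
  f(c_1) = f(2.635000) = -1.244602
  f(a) × f(c) ≥ 0, new interval: [2.635000, 3.160000]
Iteration 2:
  c_2 = (2.635000 + 3.160000)/2 = 2.897500
  f(c_2) = f(2.897500) = 3.735979
  f(a) × f(c) < 0, new interval: [2.635000, 2.897500]

After 2 iteration(s), the approximation is c_2 = 2.897500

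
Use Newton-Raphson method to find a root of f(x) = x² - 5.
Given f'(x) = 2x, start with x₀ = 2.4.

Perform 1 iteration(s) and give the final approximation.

f(x) = x² - 5
f'(x) = 2x
x₀ = 2.4

Newton-Raphson formula: x_{n+1} = x_n - f(x_n)/f'(x_n)

Iteration 1:
  f(2.400000) = 0.760000
  f'(2.400000) = 4.800000
  x_1 = 2.400000 - 0.760000/4.800000 = 2.241667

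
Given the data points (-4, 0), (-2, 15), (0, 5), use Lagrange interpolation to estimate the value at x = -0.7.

Lagrange interpolation formula:
P(x) = Σ yᵢ × Lᵢ(x)
where Lᵢ(x) = Π_{j≠i} (x - xⱼ)/(xᵢ - xⱼ)

L_0(-0.7) = (-0.7 - (-2))/(-4 - (-2)) × (-0.7 - 0)/(-4 - 0) = -0.113750
L_1(-0.7) = (-0.7 - (-4))/(-2 - (-4)) × (-0.7 - 0)/(-2 - 0) = 0.577500
L_2(-0.7) = (-0.7 - (-4))/(0 - (-4)) × (-0.7 - (-2))/(0 - (-2)) = 0.536250

P(-0.7) = 0×L_0(-0.7) + 15×L_1(-0.7) + 5×L_2(-0.7)
P(-0.7) = 11.343750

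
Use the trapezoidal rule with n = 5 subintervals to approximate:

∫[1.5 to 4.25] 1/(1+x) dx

f(x) = 1/(1+x)
a = 1.5, b = 4.25, n = 5
h = (b - a)/n = 0.550000

Trapezoidal rule: (h/2)[f(x₀) + 2f(x₁) + 2f(x₂) + ... + f(xₙ)]

x_0 = 1.5000, f(x_0) = 0.400000, coefficient = 1
x_1 = 2.0500, f(x_1) = 0.327869, coefficient = 2
x_2 = 2.6000, f(x_2) = 0.277778, coefficient = 2
x_3 = 3.1500, f(x_3) = 0.240964, coefficient = 2
x_4 = 3.7000, f(x_4) = 0.212766, coefficient = 2
x_5 = 4.2500, f(x_5) = 0.190476, coefficient = 1

I ≈ (0.550000/2) × 2.709229 = 0.745038
Exact value: 0.741937
Error: 0.003101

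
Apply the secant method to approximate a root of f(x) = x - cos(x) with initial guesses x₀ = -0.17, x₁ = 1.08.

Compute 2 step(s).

f(x) = x - cos(x)
x₀ = -0.17, x₁ = 1.08

Secant formula: x_{n+1} = x_n - f(x_n)(x_n - x_{n-1})/(f(x_n) - f(x_{n-1}))

Iteration 1:
  f(-0.170000) = -1.155585
  f(1.080000) = 0.608672
  x_2 = 1.080000 - 0.608672×(1.080000 - (-0.170000))/(0.608672 - (-1.155585))
       = 0.648748
Iteration 2:
  f(1.080000) = 0.608672
  f(0.648748) = -0.148093
  x_3 = 0.648748 - (-0.148093)×(0.648748 - 1.080000)/(-0.148093 - 0.608672)
       = 0.733141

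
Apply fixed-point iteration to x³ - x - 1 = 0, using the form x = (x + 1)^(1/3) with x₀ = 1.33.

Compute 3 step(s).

Equation: x³ - x - 1 = 0
Fixed-point form: x = (x + 1)^(1/3)
x₀ = 1.33

x_1 = g(1.330000) = 1.325721
x_2 = g(1.325721) = 1.324908
x_3 = g(1.324908) = 1.324754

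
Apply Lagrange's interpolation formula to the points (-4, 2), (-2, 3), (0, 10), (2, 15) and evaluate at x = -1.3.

Lagrange interpolation formula:
P(x) = Σ yᵢ × Lᵢ(x)
where Lᵢ(x) = Π_{j≠i} (x - xⱼ)/(xᵢ - xⱼ)

L_0(-1.3) = (-1.3 - (-2))/(-4 - (-2)) × (-1.3 - 0)/(-4 - 0) × (-1.3 - 2)/(-4 - 2) = -0.062562
L_1(-1.3) = (-1.3 - (-4))/(-2 - (-4)) × (-1.3 - 0)/(-2 - 0) × (-1.3 - 2)/(-2 - 2) = 0.723938
L_2(-1.3) = (-1.3 - (-4))/(0 - (-4)) × (-1.3 - (-2))/(0 - (-2)) × (-1.3 - 2)/(0 - 2) = 0.389812
L_3(-1.3) = (-1.3 - (-4))/(2 - (-4)) × (-1.3 - (-2))/(2 - (-2)) × (-1.3 - 0)/(2 - 0) = -0.051188

P(-1.3) = 2×L_0(-1.3) + 3×L_1(-1.3) + 10×L_2(-1.3) + 15×L_3(-1.3)
P(-1.3) = 5.177000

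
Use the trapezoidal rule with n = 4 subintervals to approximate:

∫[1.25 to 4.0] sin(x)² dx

f(x) = sin(x)²
a = 1.25, b = 4.0, n = 4
h = (b - a)/n = 0.687500

Trapezoidal rule: (h/2)[f(x₀) + 2f(x₁) + 2f(x₂) + ... + f(xₙ)]

x_0 = 1.2500, f(x_0) = 0.900572, coefficient = 1
x_1 = 1.9375, f(x_1) = 0.871449, coefficient = 2
x_2 = 2.6250, f(x_2) = 0.243957, coefficient = 2
x_3 = 3.3125, f(x_3) = 0.028926, coefficient = 2
x_4 = 4.0000, f(x_4) = 0.572750, coefficient = 1

I ≈ (0.687500/2) × 3.761986 = 1.293183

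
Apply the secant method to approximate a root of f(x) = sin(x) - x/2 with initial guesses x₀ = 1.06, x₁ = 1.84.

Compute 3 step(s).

f(x) = sin(x) - x/2
x₀ = 1.06, x₁ = 1.84

Secant formula: x_{n+1} = x_n - f(x_n)(x_n - x_{n-1})/(f(x_n) - f(x_{n-1}))

Iteration 1:
  f(1.060000) = 0.342355
  f(1.840000) = 0.043983
  x_2 = 1.840000 - 0.043983×(1.840000 - 1.060000)/(0.043983 - 0.342355)
       = 1.954980
Iteration 2:
  f(1.840000) = 0.043983
  f(1.954980) = -0.050385
  x_3 = 1.954980 - (-0.050385)×(1.954980 - 1.840000)/(-0.050385 - 0.043983)
       = 1.893590
Iteration 3:
  f(1.954980) = -0.050385
  f(1.893590) = 0.001558
  x_4 = 1.893590 - 0.001558×(1.893590 - 1.954980)/(0.001558 - (-0.050385))
       = 1.895431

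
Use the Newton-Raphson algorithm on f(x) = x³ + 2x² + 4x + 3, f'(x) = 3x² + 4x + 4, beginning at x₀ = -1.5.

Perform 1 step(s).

f(x) = x³ + 2x² + 4x + 3
f'(x) = 3x² + 4x + 4
x₀ = -1.5

Newton-Raphson formula: x_{n+1} = x_n - f(x_n)/f'(x_n)

Iteration 1:
  f(-1.500000) = -1.875000
  f'(-1.500000) = 4.750000
  x_1 = -1.500000 - (-1.875000)/4.750000 = -1.105263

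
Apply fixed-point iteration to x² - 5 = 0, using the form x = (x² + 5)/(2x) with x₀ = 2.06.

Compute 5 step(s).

Equation: x² - 5 = 0
Fixed-point form: x = (x² + 5)/(2x)
x₀ = 2.06

x_1 = g(2.060000) = 2.243592
x_2 = g(2.243592) = 2.236081
x_3 = g(2.236081) = 2.236068
x_4 = g(2.236068) = 2.236068
x_5 = g(2.236068) = 2.236068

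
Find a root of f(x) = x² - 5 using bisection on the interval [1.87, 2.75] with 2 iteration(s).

f(x) = x² - 5
Initial interval: [1.87, 2.75]

Iteration 1:
  c_1 = (1.870000 + 2.750000)/2 = 2.310000
  f(c_1) = f(2.310000) = 0.336100
  f(a) × f(c) < 0, new interval: [1.870000, 2.310000]
Iteration 2:
  c_2 = (1.870000 + 2.310000)/2 = 2.090000
  f(c_2) = f(2.090000) = -0.631900
  f(a) × f(c) ≥ 0, new interval: [2.090000, 2.310000]

After 2 iteration(s), the approximation is c_2 = 2.090000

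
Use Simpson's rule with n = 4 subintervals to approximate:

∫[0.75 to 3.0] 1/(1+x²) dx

f(x) = 1/(1+x²)
a = 0.75, b = 3.0, n = 4
h = (b - a)/n = 0.562500

Simpson's rule: (h/3)[f(x₀) + 4f(x₁) + 2f(x₂) + ... + f(xₙ)]

x_0 = 0.7500, f(x_0) = 0.640000, coefficient = 1
x_1 = 1.3125, f(x_1) = 0.367288, coefficient = 4
x_2 = 1.8750, f(x_2) = 0.221453, coefficient = 2
x_3 = 2.4375, f(x_3) = 0.144063, coefficient = 4
x_4 = 3.0000, f(x_4) = 0.100000, coefficient = 1

I ≈ (0.562500/3) × 3.228312 = 0.605309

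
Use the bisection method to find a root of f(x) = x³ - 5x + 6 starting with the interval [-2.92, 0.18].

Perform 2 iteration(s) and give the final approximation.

f(x) = x³ - 5x + 6
Initial interval: [-2.92, 0.18]

Iteration 1:
  c_1 = (-2.920000 + 0.180000)/2 = -1.370000
  f(c_1) = f(-1.370000) = 10.278647
  f(a) × f(c) < 0, new interval: [-2.920000, -1.370000]
Iteration 2:
  c_2 = (-2.920000 + (-1.370000))/2 = -2.145000
  f(c_2) = f(-2.145000) = 6.855801
  f(a) × f(c) < 0, new interval: [-2.920000, -2.145000]

After 2 iteration(s), the approximation is c_2 = -2.145000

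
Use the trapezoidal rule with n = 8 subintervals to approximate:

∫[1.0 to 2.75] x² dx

f(x) = x²
a = 1.0, b = 2.75, n = 8
h = (b - a)/n = 0.218750

Trapezoidal rule: (h/2)[f(x₀) + 2f(x₁) + 2f(x₂) + ... + f(xₙ)]

x_0 = 1.0000, f(x_0) = 1.000000, coefficient = 1
x_1 = 1.2188, f(x_1) = 1.485352, coefficient = 2
x_2 = 1.4375, f(x_2) = 2.066406, coefficient = 2
x_3 = 1.6562, f(x_3) = 2.743164, coefficient = 2
x_4 = 1.8750, f(x_4) = 3.515625, coefficient = 2
x_5 = 2.0938, f(x_5) = 4.383789, coefficient = 2
x_6 = 2.3125, f(x_6) = 5.347656, coefficient = 2
x_7 = 2.5312, f(x_7) = 6.407227, coefficient = 2
x_8 = 2.7500, f(x_8) = 7.562500, coefficient = 1

I ≈ (0.218750/2) × 60.460938 = 6.612915
Exact value: 6.598958
Error: 0.013957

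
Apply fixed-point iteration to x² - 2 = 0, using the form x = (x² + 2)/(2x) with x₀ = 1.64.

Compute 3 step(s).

Equation: x² - 2 = 0
Fixed-point form: x = (x² + 2)/(2x)
x₀ = 1.64

x_1 = g(1.640000) = 1.429756
x_2 = g(1.429756) = 1.414298
x_3 = g(1.414298) = 1.414214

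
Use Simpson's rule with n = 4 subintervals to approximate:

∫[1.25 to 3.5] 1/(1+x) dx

f(x) = 1/(1+x)
a = 1.25, b = 3.5, n = 4
h = (b - a)/n = 0.562500

Simpson's rule: (h/3)[f(x₀) + 4f(x₁) + 2f(x₂) + ... + f(xₙ)]

x_0 = 1.2500, f(x_0) = 0.444444, coefficient = 1
x_1 = 1.8125, f(x_1) = 0.355556, coefficient = 4
x_2 = 2.3750, f(x_2) = 0.296296, coefficient = 2
x_3 = 2.9375, f(x_3) = 0.253968, coefficient = 4
x_4 = 3.5000, f(x_4) = 0.222222, coefficient = 1

I ≈ (0.562500/3) × 3.697354 = 0.693254
Exact value: 0.693147
Error: 0.000107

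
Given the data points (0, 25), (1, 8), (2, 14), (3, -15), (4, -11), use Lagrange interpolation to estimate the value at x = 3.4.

Lagrange interpolation formula:
P(x) = Σ yᵢ × Lᵢ(x)
where Lᵢ(x) = Π_{j≠i} (x - xⱼ)/(xᵢ - xⱼ)

L_0(3.4) = (3.4 - 1)/(0 - 1) × (3.4 - 2)/(0 - 2) × (3.4 - 3)/(0 - 3) × (3.4 - 4)/(0 - 4) = -0.033600
L_1(3.4) = (3.4 - 0)/(1 - 0) × (3.4 - 2)/(1 - 2) × (3.4 - 3)/(1 - 3) × (3.4 - 4)/(1 - 4) = 0.190400
L_2(3.4) = (3.4 - 0)/(2 - 0) × (3.4 - 1)/(2 - 1) × (3.4 - 3)/(2 - 3) × (3.4 - 4)/(2 - 4) = -0.489600
L_3(3.4) = (3.4 - 0)/(3 - 0) × (3.4 - 1)/(3 - 1) × (3.4 - 2)/(3 - 2) × (3.4 - 4)/(3 - 4) = 1.142400
L_4(3.4) = (3.4 - 0)/(4 - 0) × (3.4 - 1)/(4 - 1) × (3.4 - 2)/(4 - 2) × (3.4 - 3)/(4 - 3) = 0.190400

P(3.4) = 25×L_0(3.4) + 8×L_1(3.4) + 14×L_2(3.4) + (-15)×L_3(3.4) + (-11)×L_4(3.4)
P(3.4) = -25.401600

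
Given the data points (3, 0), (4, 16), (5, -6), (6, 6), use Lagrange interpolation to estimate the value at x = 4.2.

Lagrange interpolation formula:
P(x) = Σ yᵢ × Lᵢ(x)
where Lᵢ(x) = Π_{j≠i} (x - xⱼ)/(xᵢ - xⱼ)

L_0(4.2) = (4.2 - 4)/(3 - 4) × (4.2 - 5)/(3 - 5) × (4.2 - 6)/(3 - 6) = -0.048000
L_1(4.2) = (4.2 - 3)/(4 - 3) × (4.2 - 5)/(4 - 5) × (4.2 - 6)/(4 - 6) = 0.864000
L_2(4.2) = (4.2 - 3)/(5 - 3) × (4.2 - 4)/(5 - 4) × (4.2 - 6)/(5 - 6) = 0.216000
L_3(4.2) = (4.2 - 3)/(6 - 3) × (4.2 - 4)/(6 - 4) × (4.2 - 5)/(6 - 5) = -0.032000

P(4.2) = 0×L_0(4.2) + 16×L_1(4.2) + (-6)×L_2(4.2) + 6×L_3(4.2)
P(4.2) = 12.336000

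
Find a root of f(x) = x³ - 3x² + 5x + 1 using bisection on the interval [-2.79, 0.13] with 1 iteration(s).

f(x) = x³ - 3x² + 5x + 1
Initial interval: [-2.79, 0.13]

Iteration 1:
  c_1 = (-2.790000 + 0.130000)/2 = -1.330000
  f(c_1) = f(-1.330000) = -13.309337
  f(a) × f(c) ≥ 0, new interval: [-1.330000, 0.130000]

After 1 iteration(s), the approximation is c_1 = -1.330000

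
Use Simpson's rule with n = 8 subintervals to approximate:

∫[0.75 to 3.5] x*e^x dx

f(x) = x*e^x
a = 0.75, b = 3.5, n = 8
h = (b - a)/n = 0.343750

Simpson's rule: (h/3)[f(x₀) + 4f(x₁) + 2f(x₂) + ... + f(xₙ)]

x_0 = 0.7500, f(x_0) = 1.587750, coefficient = 1
x_1 = 1.0938, f(x_1) = 3.265334, coefficient = 4
x_2 = 1.4375, f(x_2) = 6.052101, coefficient = 2
x_3 = 1.7812, f(x_3) = 10.575768, coefficient = 4
x_4 = 2.1250, f(x_4) = 17.792407, coefficient = 2
x_5 = 2.4688, f(x_5) = 29.150205, coefficient = 4
x_6 = 2.8125, f(x_6) = 46.832330, coefficient = 2
x_7 = 3.1562, f(x_7) = 74.116236, coefficient = 4
x_8 = 3.5000, f(x_8) = 115.904082, coefficient = 1

I ≈ (0.343750/3) × 727.275681 = 83.333672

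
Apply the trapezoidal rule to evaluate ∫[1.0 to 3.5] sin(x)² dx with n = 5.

f(x) = sin(x)²
a = 1.0, b = 3.5, n = 5
h = (b - a)/n = 0.500000

Trapezoidal rule: (h/2)[f(x₀) + 2f(x₁) + 2f(x₂) + ... + f(xₙ)]

x_0 = 1.0000, f(x_0) = 0.708073, coefficient = 1
x_1 = 1.5000, f(x_1) = 0.994996, coefficient = 2
x_2 = 2.0000, f(x_2) = 0.826822, coefficient = 2
x_3 = 2.5000, f(x_3) = 0.358169, coefficient = 2
x_4 = 3.0000, f(x_4) = 0.019915, coefficient = 2
x_5 = 3.5000, f(x_5) = 0.123049, coefficient = 1

I ≈ (0.500000/2) × 5.230926 = 1.307731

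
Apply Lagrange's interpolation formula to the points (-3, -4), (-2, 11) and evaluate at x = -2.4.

Lagrange interpolation formula:
P(x) = Σ yᵢ × Lᵢ(x)
where Lᵢ(x) = Π_{j≠i} (x - xⱼ)/(xᵢ - xⱼ)

L_0(-2.4) = (-2.4 - (-2))/(-3 - (-2)) = 0.400000
L_1(-2.4) = (-2.4 - (-3))/(-2 - (-3)) = 0.600000

P(-2.4) = (-4)×L_0(-2.4) + 11×L_1(-2.4)
P(-2.4) = 5.000000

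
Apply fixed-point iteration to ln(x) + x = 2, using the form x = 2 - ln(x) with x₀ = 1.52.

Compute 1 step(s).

Equation: ln(x) + x = 2
Fixed-point form: x = 2 - ln(x)
x₀ = 1.52

x_1 = g(1.520000) = 1.581290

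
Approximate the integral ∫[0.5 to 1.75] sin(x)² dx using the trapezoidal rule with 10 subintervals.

f(x) = sin(x)²
a = 0.5, b = 1.75, n = 10
h = (b - a)/n = 0.125000

Trapezoidal rule: (h/2)[f(x₀) + 2f(x₁) + 2f(x₂) + ... + f(xₙ)]

x_0 = 0.5000, f(x_0) = 0.229849, coefficient = 1
x_1 = 0.6250, f(x_1) = 0.342339, coefficient = 2
x_2 = 0.7500, f(x_2) = 0.464631, coefficient = 2
x_3 = 0.8750, f(x_3) = 0.589123, coefficient = 2
x_4 = 1.0000, f(x_4) = 0.708073, coefficient = 2
x_5 = 1.1250, f(x_5) = 0.814087, coefficient = 2
x_6 = 1.2500, f(x_6) = 0.900572, coefficient = 2
x_7 = 1.3750, f(x_7) = 0.962151, coefficient = 2
x_8 = 1.5000, f(x_8) = 0.994996, coefficient = 2
x_9 = 1.6250, f(x_9) = 0.997065, coefficient = 2
x_10 = 1.7500, f(x_10) = 0.968228, coefficient = 1

I ≈ (0.125000/2) × 14.744152 = 0.921510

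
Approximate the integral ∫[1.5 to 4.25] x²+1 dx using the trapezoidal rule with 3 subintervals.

f(x) = x²+1
a = 1.5, b = 4.25, n = 3
h = (b - a)/n = 0.916667

Trapezoidal rule: (h/2)[f(x₀) + 2f(x₁) + 2f(x₂) + ... + f(xₙ)]

x_0 = 1.5000, f(x_0) = 3.250000, coefficient = 1
x_1 = 2.4167, f(x_1) = 6.840278, coefficient = 2
x_2 = 3.3333, f(x_2) = 12.111111, coefficient = 2
x_3 = 4.2500, f(x_3) = 19.062500, coefficient = 1

I ≈ (0.916667/2) × 60.215278 = 27.598669
Exact value: 27.213542
Error: 0.385127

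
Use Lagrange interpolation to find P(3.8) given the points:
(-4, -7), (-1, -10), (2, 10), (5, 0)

Lagrange interpolation formula:
P(x) = Σ yᵢ × Lᵢ(x)
where Lᵢ(x) = Π_{j≠i} (x - xⱼ)/(xᵢ - xⱼ)

L_0(3.8) = (3.8 - (-1))/(-4 - (-1)) × (3.8 - 2)/(-4 - 2) × (3.8 - 5)/(-4 - 5) = 0.064000
L_1(3.8) = (3.8 - (-4))/(-1 - (-4)) × (3.8 - 2)/(-1 - 2) × (3.8 - 5)/(-1 - 5) = -0.312000
L_2(3.8) = (3.8 - (-4))/(2 - (-4)) × (3.8 - (-1))/(2 - (-1)) × (3.8 - 5)/(2 - 5) = 0.832000
L_3(3.8) = (3.8 - (-4))/(5 - (-4)) × (3.8 - (-1))/(5 - (-1)) × (3.8 - 2)/(5 - 2) = 0.416000

P(3.8) = (-7)×L_0(3.8) + (-10)×L_1(3.8) + 10×L_2(3.8) + 0×L_3(3.8)
P(3.8) = 10.992000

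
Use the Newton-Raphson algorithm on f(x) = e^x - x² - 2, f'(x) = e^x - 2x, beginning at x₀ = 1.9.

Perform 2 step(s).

f(x) = e^x - x² - 2
f'(x) = e^x - 2x
x₀ = 1.9

Newton-Raphson formula: x_{n+1} = x_n - f(x_n)/f'(x_n)

Iteration 1:
  f(1.900000) = 1.075894
  f'(1.900000) = 2.885894
  x_1 = 1.900000 - 1.075894/2.885894 = 1.527189
Iteration 2:
  f(1.527189) = 0.272906
  f'(1.527189) = 1.550834
  x_2 = 1.527189 - 0.272906/1.550834 = 1.351215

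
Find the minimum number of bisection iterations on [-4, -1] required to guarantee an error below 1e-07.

We need (b-a)/2^n ≤ 1e-07
(-1 - (-4))/2^n ≤ 1e-07
3/2^n ≤ 1e-07
2^n ≥ 30000000
n ≥ log₂(30000000) = 24.84
n ≥ 25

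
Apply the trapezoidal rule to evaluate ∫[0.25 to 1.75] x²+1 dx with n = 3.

f(x) = x²+1
a = 0.25, b = 1.75, n = 3
h = (b - a)/n = 0.500000

Trapezoidal rule: (h/2)[f(x₀) + 2f(x₁) + 2f(x₂) + ... + f(xₙ)]

x_0 = 0.2500, f(x_0) = 1.062500, coefficient = 1
x_1 = 0.7500, f(x_1) = 1.562500, coefficient = 2
x_2 = 1.2500, f(x_2) = 2.562500, coefficient = 2
x_3 = 1.7500, f(x_3) = 4.062500, coefficient = 1

I ≈ (0.500000/2) × 13.375000 = 3.343750
Exact value: 3.281250
Error: 0.062500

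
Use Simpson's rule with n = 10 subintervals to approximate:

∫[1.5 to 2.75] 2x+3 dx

f(x) = 2x+3
a = 1.5, b = 2.75, n = 10
h = (b - a)/n = 0.125000

Simpson's rule: (h/3)[f(x₀) + 4f(x₁) + 2f(x₂) + ... + f(xₙ)]

x_0 = 1.5000, f(x_0) = 6.000000, coefficient = 1
x_1 = 1.6250, f(x_1) = 6.250000, coefficient = 4
x_2 = 1.7500, f(x_2) = 6.500000, coefficient = 2
x_3 = 1.8750, f(x_3) = 6.750000, coefficient = 4
x_4 = 2.0000, f(x_4) = 7.000000, coefficient = 2
x_5 = 2.1250, f(x_5) = 7.250000, coefficient = 4
x_6 = 2.2500, f(x_6) = 7.500000, coefficient = 2
x_7 = 2.3750, f(x_7) = 7.750000, coefficient = 4
x_8 = 2.5000, f(x_8) = 8.000000, coefficient = 2
x_9 = 2.6250, f(x_9) = 8.250000, coefficient = 4
x_10 = 2.7500, f(x_10) = 8.500000, coefficient = 1

I ≈ (0.125000/3) × 217.500000 = 9.062500
Exact value: 9.062500
Error: 0.000000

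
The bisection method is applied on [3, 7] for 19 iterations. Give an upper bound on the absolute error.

Bisection error bound: |error| ≤ (b-a)/2^n
|error| ≤ (7 - 3)/2^19 = 4/2^19
|error| ≤ 0.0000076294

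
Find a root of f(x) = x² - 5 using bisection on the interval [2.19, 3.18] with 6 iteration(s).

f(x) = x² - 5
Initial interval: [2.19, 3.18]

Iteration 1:
  c_1 = (2.190000 + 3.180000)/2 = 2.685000
  f(c_1) = f(2.685000) = 2.209225
  f(a) × f(c) < 0, new interval: [2.190000, 2.685000]
Iteration 2:
  c_2 = (2.190000 + 2.685000)/2 = 2.437500
  f(c_2) = f(2.437500) = 0.941406
  f(a) × f(c) < 0, new interval: [2.190000, 2.437500]
Iteration 3:
  c_3 = (2.190000 + 2.437500)/2 = 2.313750
  f(c_3) = f(2.313750) = 0.353439
  f(a) × f(c) < 0, new interval: [2.190000, 2.313750]
Iteration 4:
  c_4 = (2.190000 + 2.313750)/2 = 2.251875
  f(c_4) = f(2.251875) = 0.070941
  f(a) × f(c) < 0, new interval: [2.190000, 2.251875]
Iteration 5:
  c_5 = (2.190000 + 2.251875)/2 = 2.220937
  f(c_5) = f(2.220937) = -0.067437
  f(a) × f(c) ≥ 0, new interval: [2.220937, 2.251875]
Iteration 6:
  c_6 = (2.220937 + 2.251875)/2 = 2.236406
  f(c_6) = f(2.236406) = 0.001513
  f(a) × f(c) < 0, new interval: [2.220937, 2.236406]

After 6 iteration(s), the approximation is c_6 = 2.236406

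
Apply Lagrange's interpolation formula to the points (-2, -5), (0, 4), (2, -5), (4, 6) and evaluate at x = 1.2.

Lagrange interpolation formula:
P(x) = Σ yᵢ × Lᵢ(x)
where Lᵢ(x) = Π_{j≠i} (x - xⱼ)/(xᵢ - xⱼ)

L_0(1.2) = (1.2 - 0)/(-2 - 0) × (1.2 - 2)/(-2 - 2) × (1.2 - 4)/(-2 - 4) = -0.056000
L_1(1.2) = (1.2 - (-2))/(0 - (-2)) × (1.2 - 2)/(0 - 2) × (1.2 - 4)/(0 - 4) = 0.448000
L_2(1.2) = (1.2 - (-2))/(2 - (-2)) × (1.2 - 0)/(2 - 0) × (1.2 - 4)/(2 - 4) = 0.672000
L_3(1.2) = (1.2 - (-2))/(4 - (-2)) × (1.2 - 0)/(4 - 0) × (1.2 - 2)/(4 - 2) = -0.064000

P(1.2) = (-5)×L_0(1.2) + 4×L_1(1.2) + (-5)×L_2(1.2) + 6×L_3(1.2)
P(1.2) = -1.672000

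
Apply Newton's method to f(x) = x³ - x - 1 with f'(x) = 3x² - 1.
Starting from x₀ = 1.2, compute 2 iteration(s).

f(x) = x³ - x - 1
f'(x) = 3x² - 1
x₀ = 1.2

Newton-Raphson formula: x_{n+1} = x_n - f(x_n)/f'(x_n)

Iteration 1:
  f(1.200000) = -0.472000
  f'(1.200000) = 3.320000
  x_1 = 1.200000 - (-0.472000)/3.320000 = 1.342169
Iteration 2:
  f(1.342169) = 0.075636
  f'(1.342169) = 4.404250
  x_2 = 1.342169 - 0.075636/4.404250 = 1.324995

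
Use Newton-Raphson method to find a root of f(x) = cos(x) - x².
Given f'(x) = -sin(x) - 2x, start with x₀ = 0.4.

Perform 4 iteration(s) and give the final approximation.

f(x) = cos(x) - x²
f'(x) = -sin(x) - 2x
x₀ = 0.4

Newton-Raphson formula: x_{n+1} = x_n - f(x_n)/f'(x_n)

Iteration 1:
  f(0.400000) = 0.761061
  f'(0.400000) = -1.189418
  x_1 = 0.400000 - 0.761061/(-1.189418) = 1.039860
Iteration 2:
  f(1.039860) = -0.574967
  f'(1.039860) = -2.942053
  x_2 = 1.039860 - (-0.574967)/(-2.942053) = 0.844429
Iteration 3:
  f(0.844429) = -0.048902
  f'(0.844429) = -2.436450
  x_3 = 0.844429 - (-0.048902)/(-2.436450) = 0.824358
Iteration 4:
  f(0.824358) = -0.000538
  f'(0.824358) = -2.382828
  x_4 = 0.824358 - (-0.000538)/(-2.382828) = 0.824132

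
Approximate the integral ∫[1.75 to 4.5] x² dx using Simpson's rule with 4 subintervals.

f(x) = x²
a = 1.75, b = 4.5, n = 4
h = (b - a)/n = 0.687500

Simpson's rule: (h/3)[f(x₀) + 4f(x₁) + 2f(x₂) + ... + f(xₙ)]

x_0 = 1.7500, f(x_0) = 3.062500, coefficient = 1
x_1 = 2.4375, f(x_1) = 5.941406, coefficient = 4
x_2 = 3.1250, f(x_2) = 9.765625, coefficient = 2
x_3 = 3.8125, f(x_3) = 14.535156, coefficient = 4
x_4 = 4.5000, f(x_4) = 20.250000, coefficient = 1

I ≈ (0.687500/3) × 124.750000 = 28.588542
Exact value: 28.588542
Error: 0.000000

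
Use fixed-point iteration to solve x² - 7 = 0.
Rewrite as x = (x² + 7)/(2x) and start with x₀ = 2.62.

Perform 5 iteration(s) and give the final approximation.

Equation: x² - 7 = 0
Fixed-point form: x = (x² + 7)/(2x)
x₀ = 2.62

x_1 = g(2.620000) = 2.645878
x_2 = g(2.645878) = 2.645751
x_3 = g(2.645751) = 2.645751
x_4 = g(2.645751) = 2.645751
x_5 = g(2.645751) = 2.645751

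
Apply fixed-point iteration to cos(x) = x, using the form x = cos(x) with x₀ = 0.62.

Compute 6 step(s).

Equation: cos(x) = x
Fixed-point form: x = cos(x)
x₀ = 0.62

x_1 = g(0.620000) = 0.813878
x_2 = g(0.813878) = 0.686684
x_3 = g(0.686684) = 0.773352
x_4 = g(0.773352) = 0.715573
x_5 = g(0.715573) = 0.754718
x_6 = g(0.754718) = 0.728465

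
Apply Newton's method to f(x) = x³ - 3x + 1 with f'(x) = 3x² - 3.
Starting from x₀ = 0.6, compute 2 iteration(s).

f(x) = x³ - 3x + 1
f'(x) = 3x² - 3
x₀ = 0.6

Newton-Raphson formula: x_{n+1} = x_n - f(x_n)/f'(x_n)

Iteration 1:
  f(0.600000) = -0.584000
  f'(0.600000) = -1.920000
  x_1 = 0.600000 - (-0.584000)/(-1.920000) = 0.295833
Iteration 2:
  f(0.295833) = 0.138391
  f'(0.295833) = -2.737448
  x_2 = 0.295833 - 0.138391/(-2.737448) = 0.346388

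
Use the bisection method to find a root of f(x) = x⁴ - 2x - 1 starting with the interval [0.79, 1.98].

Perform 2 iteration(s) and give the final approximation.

f(x) = x⁴ - 2x - 1
Initial interval: [0.79, 1.98]

Iteration 1:
  c_1 = (0.790000 + 1.980000)/2 = 1.385000
  f(c_1) = f(1.385000) = -0.090413
  f(a) × f(c) ≥ 0, new interval: [1.385000, 1.980000]
Iteration 2:
  c_2 = (1.385000 + 1.980000)/2 = 1.682500
  f(c_2) = f(1.682500) = 3.648464
  f(a) × f(c) < 0, new interval: [1.385000, 1.682500]

After 2 iteration(s), the approximation is c_2 = 1.682500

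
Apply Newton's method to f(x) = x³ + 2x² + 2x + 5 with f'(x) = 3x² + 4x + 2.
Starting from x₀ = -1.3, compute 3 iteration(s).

f(x) = x³ + 2x² + 2x + 5
f'(x) = 3x² + 4x + 2
x₀ = -1.3

Newton-Raphson formula: x_{n+1} = x_n - f(x_n)/f'(x_n)

Iteration 1:
  f(-1.300000) = 3.583000
  f'(-1.300000) = 1.870000
  x_1 = -1.300000 - 3.583000/1.870000 = -3.216043
Iteration 2:
  f(-3.216043) = -14.009532
  f'(-3.216043) = 20.164622
  x_2 = -3.216043 - (-14.009532)/20.164622 = -2.521285
Iteration 3:
  f(-2.521285) = -3.356313
  f'(-2.521285) = 10.985492
  x_3 = -2.521285 - (-3.356313)/10.985492 = -2.215762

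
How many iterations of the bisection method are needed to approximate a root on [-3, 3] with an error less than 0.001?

We need (b-a)/2^n ≤ 0.001
(3 - (-3))/2^n ≤ 0.001
6/2^n ≤ 0.001
2^n ≥ 6000
n ≥ log₂(6000) = 12.55
n ≥ 13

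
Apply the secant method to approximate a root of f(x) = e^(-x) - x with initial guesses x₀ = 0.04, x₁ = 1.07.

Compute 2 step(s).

f(x) = e^(-x) - x
x₀ = 0.04, x₁ = 1.07

Secant formula: x_{n+1} = x_n - f(x_n)(x_n - x_{n-1})/(f(x_n) - f(x_{n-1}))

Iteration 1:
  f(0.040000) = 0.920789
  f(1.070000) = -0.726991
  x_2 = 1.070000 - (-0.726991)×(1.070000 - 0.040000)/(-0.726991 - 0.920789)
       = 0.615570
Iteration 2:
  f(1.070000) = -0.726991
  f(0.615570) = -0.075237
  x_3 = 0.615570 - (-0.075237)×(0.615570 - 1.070000)/(-0.075237 - (-0.726991))
       = 0.563112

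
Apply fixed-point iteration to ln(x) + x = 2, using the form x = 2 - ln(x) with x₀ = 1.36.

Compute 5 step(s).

Equation: ln(x) + x = 2
Fixed-point form: x = 2 - ln(x)
x₀ = 1.36

x_1 = g(1.360000) = 1.692515
x_2 = g(1.692515) = 1.473784
x_3 = g(1.473784) = 1.612167
x_4 = g(1.612167) = 1.522421
x_5 = g(1.522421) = 1.579698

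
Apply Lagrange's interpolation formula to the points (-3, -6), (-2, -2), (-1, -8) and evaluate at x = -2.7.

Lagrange interpolation formula:
P(x) = Σ yᵢ × Lᵢ(x)
where Lᵢ(x) = Π_{j≠i} (x - xⱼ)/(xᵢ - xⱼ)

L_0(-2.7) = (-2.7 - (-2))/(-3 - (-2)) × (-2.7 - (-1))/(-3 - (-1)) = 0.595000
L_1(-2.7) = (-2.7 - (-3))/(-2 - (-3)) × (-2.7 - (-1))/(-2 - (-1)) = 0.510000
L_2(-2.7) = (-2.7 - (-3))/(-1 - (-3)) × (-2.7 - (-2))/(-1 - (-2)) = -0.105000

P(-2.7) = (-6)×L_0(-2.7) + (-2)×L_1(-2.7) + (-8)×L_2(-2.7)
P(-2.7) = -3.750000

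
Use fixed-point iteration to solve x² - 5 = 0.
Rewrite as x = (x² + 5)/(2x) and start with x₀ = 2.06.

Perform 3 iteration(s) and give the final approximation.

Equation: x² - 5 = 0
Fixed-point form: x = (x² + 5)/(2x)
x₀ = 2.06

x_1 = g(2.060000) = 2.243592
x_2 = g(2.243592) = 2.236081
x_3 = g(2.236081) = 2.236068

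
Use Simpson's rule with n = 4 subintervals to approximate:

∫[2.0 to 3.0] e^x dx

f(x) = e^x
a = 2.0, b = 3.0, n = 4
h = (b - a)/n = 0.250000

Simpson's rule: (h/3)[f(x₀) + 4f(x₁) + 2f(x₂) + ... + f(xₙ)]

x_0 = 2.0000, f(x_0) = 7.389056, coefficient = 1
x_1 = 2.2500, f(x_1) = 9.487736, coefficient = 4
x_2 = 2.5000, f(x_2) = 12.182494, coefficient = 2
x_3 = 2.7500, f(x_3) = 15.642632, coefficient = 4
x_4 = 3.0000, f(x_4) = 20.085537, coefficient = 1

I ≈ (0.250000/3) × 152.361052 = 12.696754
Exact value: 12.696481
Error: 0.000273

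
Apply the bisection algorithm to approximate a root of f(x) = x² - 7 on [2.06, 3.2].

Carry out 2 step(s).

f(x) = x² - 7
Initial interval: [2.06, 3.2]

Iteration 1:
  c_1 = (2.060000 + 3.200000)/2 = 2.630000
  f(c_1) = f(2.630000) = -0.083100
  f(a) × f(c) ≥ 0, new interval: [2.630000, 3.200000]
Iteration 2:
  c_2 = (2.630000 + 3.200000)/2 = 2.915000
  f(c_2) = f(2.915000) = 1.497225
  f(a) × f(c) < 0, new interval: [2.630000, 2.915000]

After 2 iteration(s), the approximation is c_2 = 2.915000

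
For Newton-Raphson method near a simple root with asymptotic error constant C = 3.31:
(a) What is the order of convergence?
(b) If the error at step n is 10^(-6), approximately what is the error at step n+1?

(a) Newton-Raphson has quadratic (order 2) convergence near simple roots.
    This means |e_{n+1}| ≈ C|e_n|².

(b) With |e_n| = 10^(-6) and C = 3.31:
    |e_{n+1}| ≈ 3.31 × (10^(-6))² = 3.31 × 10^(-12)

(a) 2 (quadratic); (b) |e_{n+1}| ≈ 3.310e-12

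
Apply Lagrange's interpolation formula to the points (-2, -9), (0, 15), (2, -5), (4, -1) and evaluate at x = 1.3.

Lagrange interpolation formula:
P(x) = Σ yᵢ × Lᵢ(x)
where Lᵢ(x) = Π_{j≠i} (x - xⱼ)/(xᵢ - xⱼ)

L_0(1.3) = (1.3 - 0)/(-2 - 0) × (1.3 - 2)/(-2 - 2) × (1.3 - 4)/(-2 - 4) = -0.051187
L_1(1.3) = (1.3 - (-2))/(0 - (-2)) × (1.3 - 2)/(0 - 2) × (1.3 - 4)/(0 - 4) = 0.389812
L_2(1.3) = (1.3 - (-2))/(2 - (-2)) × (1.3 - 0)/(2 - 0) × (1.3 - 4)/(2 - 4) = 0.723938
L_3(1.3) = (1.3 - (-2))/(4 - (-2)) × (1.3 - 0)/(4 - 0) × (1.3 - 2)/(4 - 2) = -0.062562

P(1.3) = (-9)×L_0(1.3) + 15×L_1(1.3) + (-5)×L_2(1.3) + (-1)×L_3(1.3)
P(1.3) = 2.750750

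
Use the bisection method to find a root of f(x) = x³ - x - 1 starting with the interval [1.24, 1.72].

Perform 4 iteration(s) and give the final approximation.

f(x) = x³ - x - 1
Initial interval: [1.24, 1.72]

Iteration 1:
  c_1 = (1.240000 + 1.720000)/2 = 1.480000
  f(c_1) = f(1.480000) = 0.761792
  f(a) × f(c) < 0, new interval: [1.240000, 1.480000]
Iteration 2:
  c_2 = (1.240000 + 1.480000)/2 = 1.360000
  f(c_2) = f(1.360000) = 0.155456
  f(a) × f(c) < 0, new interval: [1.240000, 1.360000]
Iteration 3:
  c_3 = (1.240000 + 1.360000)/2 = 1.300000
  f(c_3) = f(1.300000) = -0.103000
  f(a) × f(c) ≥ 0, new interval: [1.300000, 1.360000]
Iteration 4:
  c_4 = (1.300000 + 1.360000)/2 = 1.330000
  f(c_4) = f(1.330000) = 0.022637
  f(a) × f(c) < 0, new interval: [1.300000, 1.330000]

After 4 iteration(s), the approximation is c_4 = 1.330000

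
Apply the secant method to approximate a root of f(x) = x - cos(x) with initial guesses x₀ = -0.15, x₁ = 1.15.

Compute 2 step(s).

f(x) = x - cos(x)
x₀ = -0.15, x₁ = 1.15

Secant formula: x_{n+1} = x_n - f(x_n)(x_n - x_{n-1})/(f(x_n) - f(x_{n-1}))

Iteration 1:
  f(-0.150000) = -1.138771
  f(1.150000) = 0.741513
  x_2 = 1.150000 - 0.741513×(1.150000 - (-0.150000))/(0.741513 - (-1.138771))
       = 0.637329
Iteration 2:
  f(1.150000) = 0.741513
  f(0.637329) = -0.166359
  x_3 = 0.637329 - (-0.166359)×(0.637329 - 1.150000)/(-0.166359 - 0.741513)
       = 0.731271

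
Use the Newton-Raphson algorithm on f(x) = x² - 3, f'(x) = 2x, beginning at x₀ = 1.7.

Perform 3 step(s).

f(x) = x² - 3
f'(x) = 2x
x₀ = 1.7

Newton-Raphson formula: x_{n+1} = x_n - f(x_n)/f'(x_n)

Iteration 1:
  f(1.700000) = -0.110000
  f'(1.700000) = 3.400000
  x_1 = 1.700000 - (-0.110000)/3.400000 = 1.732353
Iteration 2:
  f(1.732353) = 0.001047
  f'(1.732353) = 3.464706
  x_2 = 1.732353 - 0.001047/3.464706 = 1.732051
Iteration 3:
  f(1.732051) = 0.000000
  f'(1.732051) = 3.464102
  x_3 = 1.732051 - 0.000000/3.464102 = 1.732051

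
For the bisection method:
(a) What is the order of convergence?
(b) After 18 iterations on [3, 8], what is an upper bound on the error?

(a) Bisection has linear (order 1) convergence; the error is halved each step.

(b) Error bound = (b-a)/2^n = (8 - 3)/2^{18}
    = 5/2^{18}

(a) 1 (linear); (b) error ≤ 1.91e-05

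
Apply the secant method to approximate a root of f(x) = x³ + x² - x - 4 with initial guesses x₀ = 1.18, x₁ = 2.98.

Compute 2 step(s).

f(x) = x³ + x² - x - 4
x₀ = 1.18, x₁ = 2.98

Secant formula: x_{n+1} = x_n - f(x_n)(x_n - x_{n-1})/(f(x_n) - f(x_{n-1}))

Iteration 1:
  f(1.180000) = -2.144568
  f(2.980000) = 28.363992
  x_2 = 2.980000 - 28.363992×(2.980000 - 1.180000)/(28.363992 - (-2.144568))
       = 1.306529
Iteration 2:
  f(2.980000) = 28.363992
  f(1.306529) = -1.369241
  x_3 = 1.306529 - (-1.369241)×(1.306529 - 2.980000)/(-1.369241 - 28.363992)
       = 1.383594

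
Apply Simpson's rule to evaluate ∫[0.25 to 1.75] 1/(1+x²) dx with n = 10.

f(x) = 1/(1+x²)
a = 0.25, b = 1.75, n = 10
h = (b - a)/n = 0.150000

Simpson's rule: (h/3)[f(x₀) + 4f(x₁) + 2f(x₂) + ... + f(xₙ)]

x_0 = 0.2500, f(x_0) = 0.941176, coefficient = 1
x_1 = 0.4000, f(x_1) = 0.862069, coefficient = 4
x_2 = 0.5500, f(x_2) = 0.767754, coefficient = 2
x_3 = 0.7000, f(x_3) = 0.671141, coefficient = 4
x_4 = 0.8500, f(x_4) = 0.580552, coefficient = 2
x_5 = 1.0000, f(x_5) = 0.500000, coefficient = 4
x_6 = 1.1500, f(x_6) = 0.430571, coefficient = 2
x_7 = 1.3000, f(x_7) = 0.371747, coefficient = 4
x_8 = 1.4500, f(x_8) = 0.322321, coefficient = 2
x_9 = 1.6000, f(x_9) = 0.280899, coefficient = 4
x_10 = 1.7500, f(x_10) = 0.246154, coefficient = 1

I ≈ (0.150000/3) × 16.133148 = 0.806657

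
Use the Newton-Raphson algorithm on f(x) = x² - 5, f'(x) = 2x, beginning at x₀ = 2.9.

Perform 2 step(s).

f(x) = x² - 5
f'(x) = 2x
x₀ = 2.9

Newton-Raphson formula: x_{n+1} = x_n - f(x_n)/f'(x_n)

Iteration 1:
  f(2.900000) = 3.410000
  f'(2.900000) = 5.800000
  x_1 = 2.900000 - 3.410000/5.800000 = 2.312069
Iteration 2:
  f(2.312069) = 0.345663
  f'(2.312069) = 4.624138
  x_2 = 2.312069 - 0.345663/4.624138 = 2.237317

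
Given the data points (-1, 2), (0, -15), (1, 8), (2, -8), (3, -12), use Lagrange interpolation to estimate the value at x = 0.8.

Lagrange interpolation formula:
P(x) = Σ yᵢ × Lᵢ(x)
where Lᵢ(x) = Π_{j≠i} (x - xⱼ)/(xᵢ - xⱼ)

L_0(0.8) = (0.8 - 0)/(-1 - 0) × (0.8 - 1)/(-1 - 1) × (0.8 - 2)/(-1 - 2) × (0.8 - 3)/(-1 - 3) = -0.017600
L_1(0.8) = (0.8 - (-1))/(0 - (-1)) × (0.8 - 1)/(0 - 1) × (0.8 - 2)/(0 - 2) × (0.8 - 3)/(0 - 3) = 0.158400
L_2(0.8) = (0.8 - (-1))/(1 - (-1)) × (0.8 - 0)/(1 - 0) × (0.8 - 2)/(1 - 2) × (0.8 - 3)/(1 - 3) = 0.950400
L_3(0.8) = (0.8 - (-1))/(2 - (-1)) × (0.8 - 0)/(2 - 0) × (0.8 - 1)/(2 - 1) × (0.8 - 3)/(2 - 3) = -0.105600
L_4(0.8) = (0.8 - (-1))/(3 - (-1)) × (0.8 - 0)/(3 - 0) × (0.8 - 1)/(3 - 1) × (0.8 - 2)/(3 - 2) = 0.014400

P(0.8) = 2×L_0(0.8) + (-15)×L_1(0.8) + 8×L_2(0.8) + (-8)×L_3(0.8) + (-12)×L_4(0.8)
P(0.8) = 5.864000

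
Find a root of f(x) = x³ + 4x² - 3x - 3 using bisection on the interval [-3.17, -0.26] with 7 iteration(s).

f(x) = x³ + 4x² - 3x - 3
Initial interval: [-3.17, -0.26]

Iteration 1:
  c_1 = (-3.170000 + (-0.260000))/2 = -1.715000
  f(c_1) = f(-1.715000) = 8.865699
  f(a) × f(c) ≥ 0, new interval: [-1.715000, -0.260000]
Iteration 2:
  c_2 = (-1.715000 + (-0.260000))/2 = -0.987500
  f(c_2) = f(-0.987500) = 2.900158
  f(a) × f(c) ≥ 0, new interval: [-0.987500, -0.260000]
Iteration 3:
  c_3 = (-0.987500 + (-0.260000))/2 = -0.623750
  f(c_3) = f(-0.623750) = 0.184828
  f(a) × f(c) ≥ 0, new interval: [-0.623750, -0.260000]
Iteration 4:
  c_4 = (-0.623750 + (-0.260000))/2 = -0.441875
  f(c_4) = f(-0.441875) = -0.979639
  f(a) × f(c) < 0, new interval: [-0.623750, -0.441875]
Iteration 5:
  c_5 = (-0.623750 + (-0.441875))/2 = -0.532813
  f(c_5) = f(-0.532813) = -0.417266
  f(a) × f(c) < 0, new interval: [-0.623750, -0.532813]
Iteration 6:
  c_6 = (-0.623750 + (-0.532813))/2 = -0.578281
  f(c_6) = f(-0.578281) = -0.120902
  f(a) × f(c) < 0, new interval: [-0.623750, -0.578281]
Iteration 7:
  c_7 = (-0.623750 + (-0.578281))/2 = -0.601016
  f(c_7) = f(-0.601016) = 0.030827
  f(a) × f(c) ≥ 0, new interval: [-0.601016, -0.578281]

After 7 iteration(s), the approximation is c_7 = -0.601016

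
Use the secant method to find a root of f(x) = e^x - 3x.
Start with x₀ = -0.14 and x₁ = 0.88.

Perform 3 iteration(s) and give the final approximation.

f(x) = e^x - 3x
x₀ = -0.14, x₁ = 0.88

Secant formula: x_{n+1} = x_n - f(x_n)(x_n - x_{n-1})/(f(x_n) - f(x_{n-1}))

Iteration 1:
  f(-0.140000) = 1.289358
  f(0.880000) = -0.229100
  x_2 = 0.880000 - (-0.229100)×(0.880000 - (-0.140000))/(-0.229100 - 1.289358)
       = 0.726106
Iteration 2:
  f(0.880000) = -0.229100
  f(0.726106) = -0.111302
  x_3 = 0.726106 - (-0.111302)×(0.726106 - 0.880000)/(-0.111302 - (-0.229100))
       = 0.580699
Iteration 3:
  f(0.726106) = -0.111302
  f(0.580699) = 0.045190
  x_4 = 0.580699 - 0.045190×(0.580699 - 0.726106)/(0.045190 - (-0.111302))
       = 0.622688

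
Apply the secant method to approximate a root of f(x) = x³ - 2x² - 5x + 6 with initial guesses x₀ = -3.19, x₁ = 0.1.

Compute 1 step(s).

f(x) = x³ - 2x² - 5x + 6
x₀ = -3.19, x₁ = 0.1

Secant formula: x_{n+1} = x_n - f(x_n)(x_n - x_{n-1})/(f(x_n) - f(x_{n-1}))

Iteration 1:
  f(-3.190000) = -30.863959
  f(0.100000) = 5.481000
  x_2 = 0.100000 - 5.481000×(0.100000 - (-3.190000))/(5.481000 - (-30.863959))
       = -0.396148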